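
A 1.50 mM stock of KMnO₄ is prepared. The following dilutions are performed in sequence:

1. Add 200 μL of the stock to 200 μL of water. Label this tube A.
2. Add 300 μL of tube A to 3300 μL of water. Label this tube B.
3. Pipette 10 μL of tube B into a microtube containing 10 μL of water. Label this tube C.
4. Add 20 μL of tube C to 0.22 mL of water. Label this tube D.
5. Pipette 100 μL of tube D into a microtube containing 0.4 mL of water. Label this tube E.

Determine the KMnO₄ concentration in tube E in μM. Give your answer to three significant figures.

0.521 μM

Step 1: 200 μL + 200 μL = 400 μL total → factor 400/200 = 2
Step 2: 300 μL + 3300 μL = 3600 μL total → factor 3600/300 = 12
Step 3: 10 μL + 10 μL = 20 μL total → factor 20/10 = 2
Step 4: 20 μL + 0.22 mL = 240 μL total → factor 240/20 = 12
Step 5: 100 μL + 0.4 mL = 500 μL total → factor 500/100 = 5
Overall dilution factor = 2 × 12 × 2 × 12 × 5 = 2880
Final = 1.50 mM / 2880 = 0.0005208 mM = 0.521 μM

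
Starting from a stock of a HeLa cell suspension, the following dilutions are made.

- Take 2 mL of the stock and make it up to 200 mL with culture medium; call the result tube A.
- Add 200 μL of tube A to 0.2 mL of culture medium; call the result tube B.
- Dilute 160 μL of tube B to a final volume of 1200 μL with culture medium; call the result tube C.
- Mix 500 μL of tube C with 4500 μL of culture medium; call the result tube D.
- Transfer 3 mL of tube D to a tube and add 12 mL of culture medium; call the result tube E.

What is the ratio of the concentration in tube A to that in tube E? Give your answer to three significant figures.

Step 1: 2 mL brought to 200 mL → factor 200/2 = 100
Step 2: 200 μL + 0.2 mL = 400 μL total → factor 400/200 = 2
Step 3: 160 μL brought to 1200 μL → factor 1200/160 = 7.5
Step 4: 500 μL + 4500 μL = 5000 μL total → factor 5000/500 = 10
Step 5: 3 mL + 12 mL = 15 mL total → factor 15/3 = 5
Dilution factor to tube A = 100; to tube E = 75000
[tube A]/[tube E] = (factor to tube E)/(factor to tube A) = 75000/100 = 750

750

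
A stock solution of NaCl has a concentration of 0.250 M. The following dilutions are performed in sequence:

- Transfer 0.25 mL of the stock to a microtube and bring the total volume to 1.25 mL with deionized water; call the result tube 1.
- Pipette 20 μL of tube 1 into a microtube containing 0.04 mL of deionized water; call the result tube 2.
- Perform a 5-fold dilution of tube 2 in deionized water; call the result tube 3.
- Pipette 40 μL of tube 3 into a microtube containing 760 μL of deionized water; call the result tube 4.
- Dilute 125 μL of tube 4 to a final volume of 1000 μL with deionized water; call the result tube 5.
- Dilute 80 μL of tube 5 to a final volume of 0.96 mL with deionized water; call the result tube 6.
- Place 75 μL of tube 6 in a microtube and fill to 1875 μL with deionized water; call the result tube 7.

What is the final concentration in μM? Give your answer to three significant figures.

Step 1: 0.25 mL brought to 1.25 mL → factor 1.25/0.25 = 5
Step 2: 20 μL + 0.04 mL = 60 μL total → factor 60/20 = 3
Step 3: 5-fold → factor 5
Step 4: 40 μL + 760 μL = 800 μL total → factor 800/40 = 20
Step 5: 125 μL brought to 1000 μL → factor 1000/125 = 8
Step 6: 80 μL brought to 0.96 mL → factor 960/80 = 12
Step 7: 75 μL brought to 1875 μL → factor 1875/75 = 25
Overall dilution factor = 5 × 3 × 5 × 20 × 8 × 12 × 25 = 3.6 × 10^6
Final = 0.250 M / 3.6 × 10^6 = 6.944 × 10^-8 M = 0.0694 μM

0.0694 μM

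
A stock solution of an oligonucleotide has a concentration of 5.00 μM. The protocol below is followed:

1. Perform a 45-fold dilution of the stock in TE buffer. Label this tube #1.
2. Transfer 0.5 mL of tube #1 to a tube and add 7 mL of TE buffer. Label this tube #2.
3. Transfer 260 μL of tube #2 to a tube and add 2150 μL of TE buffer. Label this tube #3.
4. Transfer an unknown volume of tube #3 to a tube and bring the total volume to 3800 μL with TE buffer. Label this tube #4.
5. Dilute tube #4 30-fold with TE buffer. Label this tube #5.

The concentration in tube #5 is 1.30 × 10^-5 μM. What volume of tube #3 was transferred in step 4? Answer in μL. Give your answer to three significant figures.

1.85 × 10^3 μL

Step 1: 45-fold → factor 45
Step 2: 0.5 mL + 7 mL = 7.5 mL total → factor 7.5/0.5 = 15
Step 3: 260 μL + 2150 μL = 2410 μL total → factor 2410/260 = 9.2692
Step 4: v brought to 3800 μL → factor = 3800 μL/v
Step 5: 30-fold → factor 30
Product of known-step factors = 1.877 × 10^5
Overall factor = 5.00 μM / (1.30 × 10^-5 μM) = 3.8462 × 10^5
Step-4 factor = 3.8462 × 10^5 / 1.877 × 10^5 = 2.0491
v = 3800 μL / 2.0491 = 1.85 × 10^3 μL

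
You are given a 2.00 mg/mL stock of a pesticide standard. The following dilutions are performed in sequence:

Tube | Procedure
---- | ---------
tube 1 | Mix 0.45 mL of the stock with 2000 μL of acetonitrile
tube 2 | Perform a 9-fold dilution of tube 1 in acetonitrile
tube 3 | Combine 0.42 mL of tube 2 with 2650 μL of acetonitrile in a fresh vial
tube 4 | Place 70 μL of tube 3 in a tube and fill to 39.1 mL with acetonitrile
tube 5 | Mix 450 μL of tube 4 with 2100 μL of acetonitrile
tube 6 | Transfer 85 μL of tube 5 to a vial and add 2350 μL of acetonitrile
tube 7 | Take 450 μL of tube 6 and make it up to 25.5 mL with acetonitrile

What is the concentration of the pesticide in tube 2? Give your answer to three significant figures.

Step 1: 0.45 mL + 2000 μL = 2.45 mL total → factor 2.45/0.45 = 5.4444
Step 2: 9-fold → factor 9
Dilution factor through tube 2 = 5.4444 × 9 = 49
[tube 2] = 2.00 mg/mL / 49 = 0.0408 mg/mL

0.0408 mg/mL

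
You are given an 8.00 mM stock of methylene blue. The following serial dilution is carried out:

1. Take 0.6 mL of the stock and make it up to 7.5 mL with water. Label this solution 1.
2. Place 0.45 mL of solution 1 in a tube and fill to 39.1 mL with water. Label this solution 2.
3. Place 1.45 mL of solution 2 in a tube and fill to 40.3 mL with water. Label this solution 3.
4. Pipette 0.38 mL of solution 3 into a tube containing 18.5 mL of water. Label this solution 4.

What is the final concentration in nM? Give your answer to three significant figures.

5.33 nM

Step 1: 0.6 mL brought to 7.5 mL → factor 7.5/0.6 = 12.5
Step 2: 0.45 mL brought to 39.1 mL → factor 39.1/0.45 = 86.889
Step 3: 1.45 mL brought to 40.3 mL → factor 40.3/1.45 = 27.793
Step 4: 0.38 mL + 18.5 mL = 18.88 mL total → factor 18.88/0.38 = 49.684
Overall dilution factor = 12.5 × 86.889 × 27.793 × 49.684 = 1.4998 × 10^6
Final = 8.00 mM / 1.4998 × 10^6 = 5.334 × 10^-6 mM = 5.33 nM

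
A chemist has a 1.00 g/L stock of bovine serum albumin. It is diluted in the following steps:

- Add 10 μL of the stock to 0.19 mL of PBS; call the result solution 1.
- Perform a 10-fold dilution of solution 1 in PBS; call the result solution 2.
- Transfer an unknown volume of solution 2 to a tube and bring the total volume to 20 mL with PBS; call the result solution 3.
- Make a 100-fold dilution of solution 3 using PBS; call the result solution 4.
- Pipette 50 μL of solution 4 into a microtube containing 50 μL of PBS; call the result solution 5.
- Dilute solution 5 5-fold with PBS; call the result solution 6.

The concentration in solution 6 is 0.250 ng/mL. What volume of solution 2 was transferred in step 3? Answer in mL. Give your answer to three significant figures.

1.00 mL

Step 1: 10 μL + 0.19 mL = 200 μL total → factor 200/10 = 20
Step 2: 10-fold → factor 10
Step 3: v brought to 20 mL → factor = 20 mL/v
Step 4: 100-fold → factor 100
Step 5: 50 μL + 50 μL = 100 μL total → factor 100/50 = 2
Step 6: 5-fold → factor 5
Product of known-step factors = 2 × 10^5
Overall factor = 1.00 g/L / (0.250 ng/mL) = 4 × 10^6
Step-3 factor = 4 × 10^6 / 2 × 10^5 = 20
v = 20 mL / 20 = 1.00 mL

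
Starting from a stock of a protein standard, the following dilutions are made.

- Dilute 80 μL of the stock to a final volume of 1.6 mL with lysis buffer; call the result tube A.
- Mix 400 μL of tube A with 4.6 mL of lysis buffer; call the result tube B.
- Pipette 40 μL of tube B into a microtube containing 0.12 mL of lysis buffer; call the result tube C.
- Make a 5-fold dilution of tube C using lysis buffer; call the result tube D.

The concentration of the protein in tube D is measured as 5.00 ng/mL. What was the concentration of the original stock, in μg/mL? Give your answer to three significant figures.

25.0 μg/mL

Step 1: 80 μL brought to 1.6 mL → factor 1600/80 = 20
Step 2: 400 μL + 4.6 mL = 5000 μL total → factor 5000/400 = 12.5
Step 3: 40 μL + 0.12 mL = 160 μL total → factor 160/40 = 4
Step 4: 5-fold → factor 5
Overall dilution factor = 20 × 12.5 × 4 × 5 = 5000
Stock = 5.00 ng/mL × 5000 = 2.500 × 10^4 ng/mL = 25.0 μg/mL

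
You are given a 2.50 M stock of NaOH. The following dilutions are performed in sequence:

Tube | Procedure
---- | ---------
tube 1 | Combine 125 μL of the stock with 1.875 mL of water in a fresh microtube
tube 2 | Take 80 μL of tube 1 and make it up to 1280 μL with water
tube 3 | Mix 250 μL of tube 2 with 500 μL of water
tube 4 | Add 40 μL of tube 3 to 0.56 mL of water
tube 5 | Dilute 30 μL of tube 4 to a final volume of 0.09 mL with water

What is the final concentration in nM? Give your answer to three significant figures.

7.23 × 10^4 nM

Step 1: 125 μL + 1.875 mL = 2000 μL total → factor 2000/125 = 16
Step 2: 80 μL brought to 1280 μL → factor 1280/80 = 16
Step 3: 250 μL + 500 μL = 750 μL total → factor 750/250 = 3
Step 4: 40 μL + 0.56 mL = 600 μL total → factor 600/40 = 15
Step 5: 30 μL brought to 0.09 mL → factor 90/30 = 3
Overall dilution factor = 16 × 16 × 3 × 15 × 3 = 34560
Final = 2.50 M / 34560 = 7.234 × 10^-5 M = 7.23 × 10^4 nM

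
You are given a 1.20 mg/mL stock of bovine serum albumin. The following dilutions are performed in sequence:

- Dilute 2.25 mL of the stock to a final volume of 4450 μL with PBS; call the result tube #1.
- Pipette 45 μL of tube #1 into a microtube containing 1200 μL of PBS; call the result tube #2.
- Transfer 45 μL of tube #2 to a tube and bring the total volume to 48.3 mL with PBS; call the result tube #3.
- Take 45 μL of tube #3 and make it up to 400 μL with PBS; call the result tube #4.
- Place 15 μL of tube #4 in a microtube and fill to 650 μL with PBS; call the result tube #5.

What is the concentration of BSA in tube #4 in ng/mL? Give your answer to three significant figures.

Step 1: 2.25 mL brought to 4450 μL → factor 4.45/2.25 = 1.9778
Step 2: 45 μL + 1200 μL = 1245 μL total → factor 1245/45 = 27.667
Step 3: 45 μL brought to 48.3 mL → factor 48300/45 = 1073.3
Step 4: 45 μL brought to 400 μL → factor 400/45 = 8.8889
Dilution factor through tube #4 = 1.9778 × 27.667 × 1073.3 × 8.8889 = 5.2206 × 10^5
[tube #4] = 1.20 mg/mL / 5.2206 × 10^5 = 2.299 × 10^-6 mg/mL = 2.30 ng/mL

2.30 ng/mL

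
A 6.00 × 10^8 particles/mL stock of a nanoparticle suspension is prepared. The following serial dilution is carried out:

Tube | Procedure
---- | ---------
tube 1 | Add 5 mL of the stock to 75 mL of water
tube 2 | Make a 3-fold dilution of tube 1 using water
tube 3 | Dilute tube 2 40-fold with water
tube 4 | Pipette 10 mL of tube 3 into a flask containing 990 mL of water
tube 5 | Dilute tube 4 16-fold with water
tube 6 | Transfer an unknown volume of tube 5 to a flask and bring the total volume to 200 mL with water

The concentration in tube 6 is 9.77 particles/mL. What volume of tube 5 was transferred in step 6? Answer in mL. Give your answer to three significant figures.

10.0 mL

Step 1: 5 mL + 75 mL = 80 mL total → factor 80/5 = 16
Step 2: 3-fold → factor 3
Step 3: 40-fold → factor 40
Step 4: 10 mL + 990 mL = 1000 mL total → factor 1000/10 = 100
Step 5: 16-fold → factor 16
Step 6: v brought to 200 mL → factor = 200 mL/v
Product of known-step factors = 3.072 × 10^6
Overall factor = 6.00 × 10^8 particles/mL / (9.77 particles/mL) = 6.1412 × 10^7
Step-6 factor = 6.1412 × 10^7 / 3.072 × 10^6 = 19.991
v = 200 mL / 19.991 = 10.0 mL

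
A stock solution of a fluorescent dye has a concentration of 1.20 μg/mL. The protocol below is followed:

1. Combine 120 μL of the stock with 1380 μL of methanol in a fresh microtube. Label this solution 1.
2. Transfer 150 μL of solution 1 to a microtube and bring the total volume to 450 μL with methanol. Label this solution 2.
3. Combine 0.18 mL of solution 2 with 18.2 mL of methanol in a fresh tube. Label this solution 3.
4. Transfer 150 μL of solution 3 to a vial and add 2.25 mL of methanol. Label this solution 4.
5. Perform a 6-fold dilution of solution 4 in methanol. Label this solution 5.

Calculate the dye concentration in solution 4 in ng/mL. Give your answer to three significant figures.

0.0196 ng/mL

Step 1: 120 μL + 1380 μL = 1500 μL total → factor 1500/120 = 12.5
Step 2: 150 μL brought to 450 μL → factor 450/150 = 3
Step 3: 0.18 mL + 18.2 mL = 18.38 mL total → factor 18.38/0.18 = 102.11
Step 4: 150 μL + 2.25 mL = 2400 μL total → factor 2400/150 = 16
Dilution factor through solution 4 = 12.5 × 3 × 102.11 × 16 = 61267
[solution 4] = 1.20 μg/mL / 61267 = 1.959 × 10^-5 μg/mL = 0.0196 ng/mL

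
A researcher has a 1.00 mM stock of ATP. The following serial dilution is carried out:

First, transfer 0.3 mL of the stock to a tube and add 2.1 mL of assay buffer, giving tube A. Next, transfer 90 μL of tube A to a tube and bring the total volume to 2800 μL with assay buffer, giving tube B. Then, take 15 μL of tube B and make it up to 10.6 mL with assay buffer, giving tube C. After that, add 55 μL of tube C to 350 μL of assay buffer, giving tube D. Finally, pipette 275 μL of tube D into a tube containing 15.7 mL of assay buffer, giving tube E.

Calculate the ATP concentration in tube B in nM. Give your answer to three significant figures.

4.02 × 10^3 nM

Step 1: 0.3 mL + 2.1 mL = 2.4 mL total → factor 2.4/0.3 = 8
Step 2: 90 μL brought to 2800 μL → factor 2800/90 = 31.111
Dilution factor through tube B = 8 × 31.111 = 248.89
[tube B] = 1.00 mM / 248.89 = 0.004018 mM = 4.02 × 10^3 nM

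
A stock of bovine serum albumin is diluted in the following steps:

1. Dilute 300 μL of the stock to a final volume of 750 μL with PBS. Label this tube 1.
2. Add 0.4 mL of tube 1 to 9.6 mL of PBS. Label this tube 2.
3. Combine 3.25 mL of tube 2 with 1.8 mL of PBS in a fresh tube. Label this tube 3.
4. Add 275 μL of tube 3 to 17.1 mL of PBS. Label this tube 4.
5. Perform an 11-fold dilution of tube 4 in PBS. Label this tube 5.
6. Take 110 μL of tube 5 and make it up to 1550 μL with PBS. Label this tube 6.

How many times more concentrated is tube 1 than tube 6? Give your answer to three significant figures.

Step 1: 300 μL brought to 750 μL → factor 750/300 = 2.5
Step 2: 0.4 mL + 9.6 mL = 10 mL total → factor 10/0.4 = 25
Step 3: 3.25 mL + 1.8 mL = 5.05 mL total → factor 5.05/3.25 = 1.5538
Step 4: 275 μL + 17.1 mL = 17375 μL total → factor 17375/275 = 63.182
Step 5: 11-fold → factor 11
Step 6: 110 μL brought to 1550 μL → factor 1550/110 = 14.091
Dilution factor to tube 1 = 2.5; to tube 6 = 9.5107 × 10^5
[tube 1]/[tube 6] = (factor to tube 6)/(factor to tube 1) = 9.5107 × 10^5/2.5 = 3.80 × 10^5

3.80 × 10^5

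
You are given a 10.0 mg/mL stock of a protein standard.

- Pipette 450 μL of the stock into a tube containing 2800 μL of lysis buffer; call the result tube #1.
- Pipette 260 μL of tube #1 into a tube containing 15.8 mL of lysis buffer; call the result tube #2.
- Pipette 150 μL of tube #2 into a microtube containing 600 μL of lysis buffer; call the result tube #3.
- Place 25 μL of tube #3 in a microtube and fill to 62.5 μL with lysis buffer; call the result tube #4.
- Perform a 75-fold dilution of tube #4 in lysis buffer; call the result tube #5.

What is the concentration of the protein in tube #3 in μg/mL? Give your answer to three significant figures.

Step 1: 450 μL + 2800 μL = 3250 μL total → factor 3250/450 = 7.2222
Step 2: 260 μL + 15.8 mL = 16060 μL total → factor 16060/260 = 61.769
Step 3: 150 μL + 600 μL = 750 μL total → factor 750/150 = 5
Dilution factor through tube #3 = 7.2222 × 61.769 × 5 = 2230.6
[tube #3] = 10.0 mg/mL / 2230.6 = 0.004483 mg/mL = 4.48 μg/mL

4.48 μg/mL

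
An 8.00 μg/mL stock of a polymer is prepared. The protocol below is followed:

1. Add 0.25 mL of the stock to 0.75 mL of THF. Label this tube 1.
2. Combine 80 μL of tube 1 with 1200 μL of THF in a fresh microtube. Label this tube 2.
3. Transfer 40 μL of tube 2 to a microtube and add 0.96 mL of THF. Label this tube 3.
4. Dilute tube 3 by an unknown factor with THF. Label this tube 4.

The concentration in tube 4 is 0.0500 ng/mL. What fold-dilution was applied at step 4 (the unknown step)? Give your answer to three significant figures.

100-fold

Step 1: 0.25 mL + 0.75 mL = 1 mL total → factor 1/0.25 = 4
Step 2: 80 μL + 1200 μL = 1280 μL total → factor 1280/80 = 16
Step 3: 40 μL + 0.96 mL = 1000 μL total → factor 1000/40 = 25
Step 4: unknown factor x
Product of known-step factors = 1600
Overall factor = 8.00 μg/mL / (0.0500 ng/mL) = 1.6 × 10^5
x = 1.6 × 10^5 / 1600 = 100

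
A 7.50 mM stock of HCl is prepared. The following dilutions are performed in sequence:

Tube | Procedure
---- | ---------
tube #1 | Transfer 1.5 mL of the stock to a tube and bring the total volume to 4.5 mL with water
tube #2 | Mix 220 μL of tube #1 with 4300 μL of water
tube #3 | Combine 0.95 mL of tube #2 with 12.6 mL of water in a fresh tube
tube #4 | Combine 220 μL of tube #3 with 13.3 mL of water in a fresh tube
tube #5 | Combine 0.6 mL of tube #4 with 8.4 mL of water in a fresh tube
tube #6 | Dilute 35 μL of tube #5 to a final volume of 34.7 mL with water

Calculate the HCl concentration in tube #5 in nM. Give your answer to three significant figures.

Step 1: 1.5 mL brought to 4.5 mL → factor 4.5/1.5 = 3
Step 2: 220 μL + 4300 μL = 4520 μL total → factor 4520/220 = 20.545
Step 3: 0.95 mL + 12.6 mL = 13.55 mL total → factor 13.55/0.95 = 14.263
Step 4: 220 μL + 13.3 mL = 13520 μL total → factor 13520/220 = 61.455
Step 5: 0.6 mL + 8.4 mL = 9 mL total → factor 9/0.6 = 15
Dilution factor through tube #5 = 3 × 20.545 × 14.263 × 61.455 × 15 = 8.104 × 10^5
[tube #5] = 7.50 mM / 8.104 × 10^5 = 9.255 × 10^-6 mM = 9.25 nM

9.25 nM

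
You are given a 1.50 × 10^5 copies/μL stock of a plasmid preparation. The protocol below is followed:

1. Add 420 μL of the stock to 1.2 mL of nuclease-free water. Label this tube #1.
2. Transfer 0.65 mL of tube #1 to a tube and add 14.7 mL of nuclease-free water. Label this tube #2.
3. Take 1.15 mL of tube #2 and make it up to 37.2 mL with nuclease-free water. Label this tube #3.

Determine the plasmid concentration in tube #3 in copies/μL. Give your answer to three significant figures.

Step 1: 420 μL + 1.2 mL = 1620 μL total → factor 1620/420 = 3.8571
Step 2: 0.65 mL + 14.7 mL = 15.35 mL total → factor 15.35/0.65 = 23.615
Step 3: 1.15 mL brought to 37.2 mL → factor 37.2/1.15 = 32.348
Overall dilution factor = 3.8571 × 23.615 × 32.348 = 2946.5
Final = 1.50 × 10^5 copies/μL / 2946.5 = 50.9 copies/μL

50.9 copies/μL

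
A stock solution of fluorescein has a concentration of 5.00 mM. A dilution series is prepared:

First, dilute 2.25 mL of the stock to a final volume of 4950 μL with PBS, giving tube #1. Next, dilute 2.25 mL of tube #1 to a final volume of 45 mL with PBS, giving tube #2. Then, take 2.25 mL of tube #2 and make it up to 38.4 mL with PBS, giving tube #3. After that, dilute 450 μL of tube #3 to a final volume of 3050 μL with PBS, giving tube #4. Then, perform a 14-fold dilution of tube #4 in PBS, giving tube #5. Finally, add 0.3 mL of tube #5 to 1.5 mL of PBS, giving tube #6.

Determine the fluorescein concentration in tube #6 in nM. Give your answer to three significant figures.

Step 1: 2.25 mL brought to 4950 μL → factor 4.95/2.25 = 2.2
Step 2: 2.25 mL brought to 45 mL → factor 45/2.25 = 20
Step 3: 2.25 mL brought to 38.4 mL → factor 38.4/2.25 = 17.067
Step 4: 450 μL brought to 3050 μL → factor 3050/450 = 6.7778
Step 5: 14-fold → factor 14
Step 6: 0.3 mL + 1.5 mL = 1.8 mL total → factor 1.8/0.3 = 6
Overall dilution factor = 2.2 × 20 × 17.067 × 6.7778 × 14 × 6 = 4.2753 × 10^5
Final = 5.00 mM / 4.2753 × 10^5 = 1.170 × 10^-5 mM = 11.7 nM

11.7 nM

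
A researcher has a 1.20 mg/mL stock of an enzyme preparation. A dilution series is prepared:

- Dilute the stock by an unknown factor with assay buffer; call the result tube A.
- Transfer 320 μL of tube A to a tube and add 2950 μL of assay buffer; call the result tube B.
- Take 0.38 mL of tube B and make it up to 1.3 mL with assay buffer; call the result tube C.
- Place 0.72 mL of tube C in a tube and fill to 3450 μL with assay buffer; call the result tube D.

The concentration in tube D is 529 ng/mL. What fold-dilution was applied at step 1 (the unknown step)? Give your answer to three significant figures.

13.5-fold

Step 1: unknown factor x
Step 2: 320 μL + 2950 μL = 3270 μL total → factor 3270/320 = 10.219
Step 3: 0.38 mL brought to 1.3 mL → factor 1.3/0.38 = 3.4211
Step 4: 0.72 mL brought to 3450 μL → factor 3.45/0.72 = 4.7917
Product of known-step factors = 167.51
Overall factor = 1.20 mg/mL / (529 ng/mL) = 2268.4
x = 2268.4 / 167.51 = 13.5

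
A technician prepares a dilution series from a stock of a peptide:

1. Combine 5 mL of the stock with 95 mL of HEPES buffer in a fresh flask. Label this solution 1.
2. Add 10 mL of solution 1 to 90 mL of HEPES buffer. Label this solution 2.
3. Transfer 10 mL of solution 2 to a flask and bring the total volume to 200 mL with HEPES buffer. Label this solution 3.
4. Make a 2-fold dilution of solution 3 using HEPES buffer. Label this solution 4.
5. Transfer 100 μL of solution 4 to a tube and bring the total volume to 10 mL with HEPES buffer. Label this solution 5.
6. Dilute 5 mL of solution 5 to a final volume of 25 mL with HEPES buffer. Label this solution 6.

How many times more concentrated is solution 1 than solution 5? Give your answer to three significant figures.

4.00 × 10^4

Step 1: 5 mL + 95 mL = 100 mL total → factor 100/5 = 20
Step 2: 10 mL + 90 mL = 100 mL total → factor 100/10 = 10
Step 3: 10 mL brought to 200 mL → factor 200/10 = 20
Step 4: 2-fold → factor 2
Step 5: 100 μL brought to 10 mL → factor 10000/100 = 100
Dilution factor to solution 1 = 20; to solution 5 = 8 × 10^5
[solution 1]/[solution 5] = (factor to solution 5)/(factor to solution 1) = 8 × 10^5/20 = 4.00 × 10^4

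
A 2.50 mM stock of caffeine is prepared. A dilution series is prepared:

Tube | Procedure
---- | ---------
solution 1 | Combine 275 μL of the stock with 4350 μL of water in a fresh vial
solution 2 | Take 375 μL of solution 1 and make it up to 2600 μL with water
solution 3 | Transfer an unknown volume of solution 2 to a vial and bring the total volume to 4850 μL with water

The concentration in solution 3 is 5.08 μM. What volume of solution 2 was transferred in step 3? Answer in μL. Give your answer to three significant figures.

Step 1: 275 μL + 4350 μL = 4625 μL total → factor 4625/275 = 16.818
Step 2: 375 μL brought to 2600 μL → factor 2600/375 = 6.9333
Step 3: v brought to 4850 μL → factor = 4850 μL/v
Product of known-step factors = 116.61
Overall factor = 2.50 mM / (5.08 μM) = 492.13
Step-3 factor = 492.13 / 116.61 = 4.2204
v = 4850 μL / 4.2204 = 1.15 × 10^3 μL

1.15 × 10^3 μL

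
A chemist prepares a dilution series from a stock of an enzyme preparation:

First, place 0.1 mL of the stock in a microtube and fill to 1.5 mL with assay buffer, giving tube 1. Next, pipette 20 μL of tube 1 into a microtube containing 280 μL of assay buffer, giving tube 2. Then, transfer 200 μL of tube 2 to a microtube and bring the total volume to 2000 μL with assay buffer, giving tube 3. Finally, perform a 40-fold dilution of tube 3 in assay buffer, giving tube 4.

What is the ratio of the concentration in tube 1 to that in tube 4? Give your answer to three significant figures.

6.00 × 10^3

Step 1: 0.1 mL brought to 1.5 mL → factor 1.5/0.1 = 15
Step 2: 20 μL + 280 μL = 300 μL total → factor 300/20 = 15
Step 3: 200 μL brought to 2000 μL → factor 2000/200 = 10
Step 4: 40-fold → factor 40
Dilution factor to tube 1 = 15; to tube 4 = 90000
[tube 1]/[tube 4] = (factor to tube 4)/(factor to tube 1) = 90000/15 = 6.00 × 10^3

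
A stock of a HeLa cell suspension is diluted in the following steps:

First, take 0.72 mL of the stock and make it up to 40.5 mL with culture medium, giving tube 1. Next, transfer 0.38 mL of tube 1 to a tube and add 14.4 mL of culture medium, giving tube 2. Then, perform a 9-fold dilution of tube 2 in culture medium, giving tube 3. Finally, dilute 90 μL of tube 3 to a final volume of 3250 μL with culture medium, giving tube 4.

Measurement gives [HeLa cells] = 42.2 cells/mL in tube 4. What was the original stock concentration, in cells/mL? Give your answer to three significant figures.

Step 1: 0.72 mL brought to 40.5 mL → factor 40.5/0.72 = 56.25
Step 2: 0.38 mL + 14.4 mL = 14.78 mL total → factor 14.78/0.38 = 38.895
Step 3: 9-fold → factor 9
Step 4: 90 μL brought to 3250 μL → factor 3250/90 = 36.111
Overall dilution factor = 56.25 × 38.895 × 9 × 36.111 = 7.1104 × 10^5
Stock = 42.2 cells/mL × 7.1104 × 10^5 = 3.00 × 10^7 cells/mL

3.00 × 10^7 cells/mL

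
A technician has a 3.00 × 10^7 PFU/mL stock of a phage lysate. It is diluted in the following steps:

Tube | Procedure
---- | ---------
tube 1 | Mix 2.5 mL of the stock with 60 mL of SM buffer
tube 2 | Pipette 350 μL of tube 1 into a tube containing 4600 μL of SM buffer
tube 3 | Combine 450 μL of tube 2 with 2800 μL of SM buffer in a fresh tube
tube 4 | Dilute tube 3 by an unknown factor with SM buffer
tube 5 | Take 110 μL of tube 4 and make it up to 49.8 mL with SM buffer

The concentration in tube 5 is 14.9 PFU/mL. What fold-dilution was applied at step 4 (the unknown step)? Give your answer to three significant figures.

Step 1: 2.5 mL + 60 mL = 62.5 mL total → factor 62.5/2.5 = 25
Step 2: 350 μL + 4600 μL = 4950 μL total → factor 4950/350 = 14.143
Step 3: 450 μL + 2800 μL = 3250 μL total → factor 3250/450 = 7.2222
Step 4: unknown factor x
Step 5: 110 μL brought to 49.8 mL → factor 49800/110 = 452.73
Product of known-step factors = 1.1561 × 10^6
Overall factor = 3.00 × 10^7 PFU/mL / (14.9 PFU/mL) = 2.0134 × 10^6
x = 2.0134 × 10^6 / 1.1561 × 10^6 = 1.74

1.74-fold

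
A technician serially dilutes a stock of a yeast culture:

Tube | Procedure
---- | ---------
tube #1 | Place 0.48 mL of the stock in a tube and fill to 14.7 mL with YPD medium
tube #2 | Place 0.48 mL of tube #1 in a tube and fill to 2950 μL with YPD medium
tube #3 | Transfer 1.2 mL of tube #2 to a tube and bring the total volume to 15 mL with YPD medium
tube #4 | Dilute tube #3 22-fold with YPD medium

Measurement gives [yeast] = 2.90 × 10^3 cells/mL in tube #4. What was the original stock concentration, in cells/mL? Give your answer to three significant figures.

Step 1: 0.48 mL brought to 14.7 mL → factor 14.7/0.48 = 30.625
Step 2: 0.48 mL brought to 2950 μL → factor 2.95/0.48 = 6.1458
Step 3: 1.2 mL brought to 15 mL → factor 15/1.2 = 12.5
Step 4: 22-fold → factor 22
Overall dilution factor = 30.625 × 6.1458 × 12.5 × 22 = 51759
Stock = 2.90 × 10^3 cells/mL × 51759 = 1.50 × 10^8 cells/mL

1.50 × 10^8 cells/mL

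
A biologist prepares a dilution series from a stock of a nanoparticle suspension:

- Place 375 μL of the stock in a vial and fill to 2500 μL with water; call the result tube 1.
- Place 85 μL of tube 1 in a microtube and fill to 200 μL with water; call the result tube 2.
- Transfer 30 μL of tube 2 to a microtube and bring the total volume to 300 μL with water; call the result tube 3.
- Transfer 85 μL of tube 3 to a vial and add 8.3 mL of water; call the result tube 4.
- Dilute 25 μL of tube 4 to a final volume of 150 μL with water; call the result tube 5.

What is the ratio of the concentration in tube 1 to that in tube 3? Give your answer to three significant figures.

23.5

Step 1: 375 μL brought to 2500 μL → factor 2500/375 = 6.6667
Step 2: 85 μL brought to 200 μL → factor 200/85 = 2.3529
Step 3: 30 μL brought to 300 μL → factor 300/30 = 10
Dilution factor to tube 1 = 6.6667; to tube 3 = 156.86
[tube 1]/[tube 3] = (factor to tube 3)/(factor to tube 1) = 156.86/6.6667 = 23.5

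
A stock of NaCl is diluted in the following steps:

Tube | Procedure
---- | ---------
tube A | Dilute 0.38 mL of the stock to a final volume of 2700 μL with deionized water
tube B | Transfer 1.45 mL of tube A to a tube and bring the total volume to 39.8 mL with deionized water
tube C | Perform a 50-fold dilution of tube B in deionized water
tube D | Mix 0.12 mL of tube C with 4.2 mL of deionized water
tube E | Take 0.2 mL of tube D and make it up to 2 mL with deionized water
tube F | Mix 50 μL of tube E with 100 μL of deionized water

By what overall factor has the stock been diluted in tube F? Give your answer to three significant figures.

Step 1: 0.38 mL brought to 2700 μL → factor 2.7/0.38 = 7.1053
Step 2: 1.45 mL brought to 39.8 mL → factor 39.8/1.45 = 27.448
Step 3: 50-fold → factor 50
Step 4: 0.12 mL + 4.2 mL = 4.32 mL total → factor 4.32/0.12 = 36
Step 5: 0.2 mL brought to 2 mL → factor 2/0.2 = 10
Step 6: 50 μL + 100 μL = 150 μL total → factor 150/50 = 3
Overall dilution factor = 7.1053 × 27.448 × 50 × 36 × 10 × 3 = 1.0531 × 10^7

1.05 × 10^7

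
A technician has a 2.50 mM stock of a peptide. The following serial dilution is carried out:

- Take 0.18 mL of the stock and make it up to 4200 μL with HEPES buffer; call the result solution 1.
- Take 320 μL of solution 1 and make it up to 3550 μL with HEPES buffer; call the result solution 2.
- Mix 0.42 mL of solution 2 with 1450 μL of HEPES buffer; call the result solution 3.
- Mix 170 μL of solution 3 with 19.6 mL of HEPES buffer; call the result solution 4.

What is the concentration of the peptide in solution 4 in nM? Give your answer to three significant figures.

Step 1: 0.18 mL brought to 4200 μL → factor 4.2/0.18 = 23.333
Step 2: 320 μL brought to 3550 μL → factor 3550/320 = 11.094
Step 3: 0.42 mL + 1450 μL = 1.87 mL total → factor 1.87/0.42 = 4.4524
Step 4: 170 μL + 19.6 mL = 19770 μL total → factor 19770/170 = 116.29
Overall dilution factor = 23.333 × 11.094 × 4.4524 × 116.29 = 1.3403 × 10^5
Final = 2.50 mM / 1.3403 × 10^5 = 1.865 × 10^-5 mM = 18.7 nM

18.7 nM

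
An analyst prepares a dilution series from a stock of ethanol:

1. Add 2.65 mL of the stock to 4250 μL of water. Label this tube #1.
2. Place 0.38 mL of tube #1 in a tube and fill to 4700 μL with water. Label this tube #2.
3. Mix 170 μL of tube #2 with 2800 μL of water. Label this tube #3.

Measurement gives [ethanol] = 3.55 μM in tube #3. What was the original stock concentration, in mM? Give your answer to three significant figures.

2.00 mM

Step 1: 2.65 mL + 4250 μL = 6.9 mL total → factor 6.9/2.65 = 2.6038
Step 2: 0.38 mL brought to 4700 μL → factor 4.7/0.38 = 12.368
Step 3: 170 μL + 2800 μL = 2970 μL total → factor 2970/170 = 17.471
Overall dilution factor = 2.6038 × 12.368 × 17.471 = 562.63
Stock = 3.55 μM × 562.63 = 1997 μM = 2.00 mM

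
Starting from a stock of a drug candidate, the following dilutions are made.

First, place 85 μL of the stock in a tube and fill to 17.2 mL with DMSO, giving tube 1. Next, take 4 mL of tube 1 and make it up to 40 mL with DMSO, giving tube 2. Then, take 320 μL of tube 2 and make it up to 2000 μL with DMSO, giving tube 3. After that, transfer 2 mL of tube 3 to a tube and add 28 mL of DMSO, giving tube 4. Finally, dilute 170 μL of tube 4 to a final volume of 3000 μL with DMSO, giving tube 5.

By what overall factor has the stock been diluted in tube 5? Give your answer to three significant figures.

Step 1: 85 μL brought to 17.2 mL → factor 17200/85 = 202.35
Step 2: 4 mL brought to 40 mL → factor 40/4 = 10
Step 3: 320 μL brought to 2000 μL → factor 2000/320 = 6.25
Step 4: 2 mL + 28 mL = 30 mL total → factor 30/2 = 15
Step 5: 170 μL brought to 3000 μL → factor 3000/170 = 17.647
Overall dilution factor = 202.35 × 10 × 6.25 × 15 × 17.647 = 3.3478 × 10^6

3.35 × 10^6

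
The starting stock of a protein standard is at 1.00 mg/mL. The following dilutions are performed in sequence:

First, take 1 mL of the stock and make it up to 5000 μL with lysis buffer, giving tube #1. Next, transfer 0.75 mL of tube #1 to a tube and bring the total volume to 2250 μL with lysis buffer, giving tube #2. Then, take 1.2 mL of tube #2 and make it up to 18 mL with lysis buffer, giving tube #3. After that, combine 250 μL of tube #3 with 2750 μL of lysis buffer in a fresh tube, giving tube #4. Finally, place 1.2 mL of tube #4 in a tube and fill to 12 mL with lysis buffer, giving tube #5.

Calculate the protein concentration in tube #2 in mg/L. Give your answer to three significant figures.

66.7 mg/L

Step 1: 1 mL brought to 5000 μL → factor 5/1 = 5
Step 2: 0.75 mL brought to 2250 μL → factor 2.25/0.75 = 3
Dilution factor through tube #2 = 5 × 3 = 15
[tube #2] = 1.00 mg/mL / 15 = 0.06667 mg/mL = 66.7 mg/L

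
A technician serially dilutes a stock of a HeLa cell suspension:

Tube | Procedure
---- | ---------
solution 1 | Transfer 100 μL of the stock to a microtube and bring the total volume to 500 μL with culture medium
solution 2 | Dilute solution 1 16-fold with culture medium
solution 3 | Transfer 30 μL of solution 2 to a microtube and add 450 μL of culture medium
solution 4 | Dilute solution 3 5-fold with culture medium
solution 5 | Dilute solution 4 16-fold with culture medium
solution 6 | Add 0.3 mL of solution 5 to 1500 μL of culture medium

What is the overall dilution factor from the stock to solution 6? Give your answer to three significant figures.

Step 1: 100 μL brought to 500 μL → factor 500/100 = 5
Step 2: 16-fold → factor 16
Step 3: 30 μL + 450 μL = 480 μL total → factor 480/30 = 16
Step 4: 5-fold → factor 5
Step 5: 16-fold → factor 16
Step 6: 0.3 mL + 1500 μL = 1.8 mL total → factor 1.8/0.3 = 6
Overall dilution factor = 5 × 16 × 16 × 5 × 16 × 6 = 6.144 × 10^5

6.14 × 10^5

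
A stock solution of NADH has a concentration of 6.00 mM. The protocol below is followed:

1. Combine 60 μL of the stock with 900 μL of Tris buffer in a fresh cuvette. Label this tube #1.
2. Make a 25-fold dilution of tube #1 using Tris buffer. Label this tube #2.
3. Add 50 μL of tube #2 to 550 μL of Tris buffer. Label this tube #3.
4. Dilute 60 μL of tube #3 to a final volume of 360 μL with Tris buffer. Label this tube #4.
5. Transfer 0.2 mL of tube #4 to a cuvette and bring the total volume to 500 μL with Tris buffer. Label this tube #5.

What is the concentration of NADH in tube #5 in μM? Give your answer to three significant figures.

0.0833 μM

Step 1: 60 μL + 900 μL = 960 μL total → factor 960/60 = 16
Step 2: 25-fold → factor 25
Step 3: 50 μL + 550 μL = 600 μL total → factor 600/50 = 12
Step 4: 60 μL brought to 360 μL → factor 360/60 = 6
Step 5: 0.2 mL brought to 500 μL → factor 0.5/0.2 = 2.5
Overall dilution factor = 16 × 25 × 12 × 6 × 2.5 = 72000
Final = 6.00 mM / 72000 = 8.333 × 10^-5 mM = 0.0833 μM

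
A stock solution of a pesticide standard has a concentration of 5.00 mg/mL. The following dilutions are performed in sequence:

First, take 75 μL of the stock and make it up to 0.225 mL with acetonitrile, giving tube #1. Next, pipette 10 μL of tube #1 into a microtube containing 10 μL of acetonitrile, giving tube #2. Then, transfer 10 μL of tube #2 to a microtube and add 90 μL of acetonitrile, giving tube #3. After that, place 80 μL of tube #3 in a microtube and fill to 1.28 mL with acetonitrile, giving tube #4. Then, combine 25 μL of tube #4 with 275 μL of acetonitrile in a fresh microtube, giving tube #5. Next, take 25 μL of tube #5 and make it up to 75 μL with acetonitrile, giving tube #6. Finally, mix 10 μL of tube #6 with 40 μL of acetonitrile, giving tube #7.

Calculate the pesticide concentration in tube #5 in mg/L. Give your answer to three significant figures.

Step 1: 75 μL brought to 0.225 mL → factor 225/75 = 3
Step 2: 10 μL + 10 μL = 20 μL total → factor 20/10 = 2
Step 3: 10 μL + 90 μL = 100 μL total → factor 100/10 = 10
Step 4: 80 μL brought to 1.28 mL → factor 1280/80 = 16
Step 5: 25 μL + 275 μL = 300 μL total → factor 300/25 = 12
Dilution factor through tube #5 = 3 × 2 × 10 × 16 × 12 = 11520
[tube #5] = 5.00 mg/mL / 11520 = 0.0004340 mg/mL = 0.434 mg/L

0.434 mg/L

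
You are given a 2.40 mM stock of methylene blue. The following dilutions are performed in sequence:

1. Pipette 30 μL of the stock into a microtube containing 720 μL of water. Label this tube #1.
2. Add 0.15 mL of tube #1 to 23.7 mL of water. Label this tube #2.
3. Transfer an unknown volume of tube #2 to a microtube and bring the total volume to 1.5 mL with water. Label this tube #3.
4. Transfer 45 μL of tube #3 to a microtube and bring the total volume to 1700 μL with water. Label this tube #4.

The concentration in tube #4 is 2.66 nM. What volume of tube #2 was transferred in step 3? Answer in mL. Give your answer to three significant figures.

Step 1: 30 μL + 720 μL = 750 μL total → factor 750/30 = 25
Step 2: 0.15 mL + 23.7 mL = 23.85 mL total → factor 23.85/0.15 = 159
Step 3: v brought to 1.5 mL → factor = 1.5 mL/v
Step 4: 45 μL brought to 1700 μL → factor 1700/45 = 37.778
Product of known-step factors = 1.5017 × 10^5
Overall factor = 2.40 mM / (2.66 nM) = 9.0226 × 10^5
Step-3 factor = 9.0226 × 10^5 / 1.5017 × 10^5 = 6.0084
v = 1.5 mL / 6.0084 = 0.250 mL

0.250 mL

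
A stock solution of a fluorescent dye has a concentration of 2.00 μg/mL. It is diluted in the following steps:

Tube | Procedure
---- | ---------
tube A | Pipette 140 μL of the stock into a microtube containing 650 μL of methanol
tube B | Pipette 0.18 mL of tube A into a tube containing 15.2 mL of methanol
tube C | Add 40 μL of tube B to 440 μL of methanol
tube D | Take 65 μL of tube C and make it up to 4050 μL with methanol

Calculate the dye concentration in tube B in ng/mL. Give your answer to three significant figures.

4.15 ng/mL

Step 1: 140 μL + 650 μL = 790 μL total → factor 790/140 = 5.6429
Step 2: 0.18 mL + 15.2 mL = 15.38 mL total → factor 15.38/0.18 = 85.444
Dilution factor through tube B = 5.6429 × 85.444 = 482.15
[tube B] = 2.00 μg/mL / 482.15 = 0.004148 μg/mL = 4.15 ng/mL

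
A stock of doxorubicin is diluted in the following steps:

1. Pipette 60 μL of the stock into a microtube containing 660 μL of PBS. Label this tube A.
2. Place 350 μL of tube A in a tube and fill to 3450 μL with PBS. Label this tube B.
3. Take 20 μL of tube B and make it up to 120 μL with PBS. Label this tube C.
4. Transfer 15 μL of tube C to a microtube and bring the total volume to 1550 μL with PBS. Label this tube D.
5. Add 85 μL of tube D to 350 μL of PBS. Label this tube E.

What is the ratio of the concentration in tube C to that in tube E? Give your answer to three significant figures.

Step 1: 60 μL + 660 μL = 720 μL total → factor 720/60 = 12
Step 2: 350 μL brought to 3450 μL → factor 3450/350 = 9.8571
Step 3: 20 μL brought to 120 μL → factor 120/20 = 6
Step 4: 15 μL brought to 1550 μL → factor 1550/15 = 103.33
Step 5: 85 μL + 350 μL = 435 μL total → factor 435/85 = 5.1176
Dilution factor to tube C = 709.71; to tube E = 3.7531 × 10^5
[tube C]/[tube E] = (factor to tube E)/(factor to tube C) = 3.7531 × 10^5/709.71 = 529

529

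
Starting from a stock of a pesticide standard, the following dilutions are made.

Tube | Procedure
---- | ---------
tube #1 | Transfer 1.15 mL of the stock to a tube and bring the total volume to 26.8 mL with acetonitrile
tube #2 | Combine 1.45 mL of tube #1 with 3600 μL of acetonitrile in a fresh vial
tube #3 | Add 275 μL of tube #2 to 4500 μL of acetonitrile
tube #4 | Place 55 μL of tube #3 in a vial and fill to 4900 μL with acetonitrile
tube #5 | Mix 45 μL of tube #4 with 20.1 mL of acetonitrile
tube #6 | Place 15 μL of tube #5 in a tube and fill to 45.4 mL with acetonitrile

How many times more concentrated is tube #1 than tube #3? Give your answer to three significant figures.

Step 1: 1.15 mL brought to 26.8 mL → factor 26.8/1.15 = 23.304
Step 2: 1.45 mL + 3600 μL = 5.05 mL total → factor 5.05/1.45 = 3.4828
Step 3: 275 μL + 4500 μL = 4775 μL total → factor 4775/275 = 17.364
Dilution factor to tube #1 = 23.304; to tube #3 = 1409.3
[tube #1]/[tube #3] = (factor to tube #3)/(factor to tube #1) = 1409.3/23.304 = 60.5

60.5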